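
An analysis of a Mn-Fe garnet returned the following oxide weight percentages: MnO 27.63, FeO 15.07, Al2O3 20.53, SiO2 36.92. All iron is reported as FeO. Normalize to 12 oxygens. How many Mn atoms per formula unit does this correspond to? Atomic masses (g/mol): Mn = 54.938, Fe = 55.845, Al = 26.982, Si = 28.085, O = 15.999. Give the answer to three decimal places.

MnO: 27.63/70.937 = 0.38950 mol → 0.38950 mol Mn, 0.38950 mol O.
FeO: 15.07/71.844 = 0.20976 mol → 0.20976 mol Fe, 0.20976 mol O.
Al2O3: 20.53/101.961 = 0.20135 mol → 0.40270 mol Al, 0.60405 mol O.
SiO2: 36.92/60.083 = 0.61448 mol → 0.61448 mol Si, 1.22896 mol O.
Total oxygen = 2.43227 mol. Normalization factor = 12/2.43227 = 4.93366.
Mn per 12 O = 0.38950 × 4.93366 = 1.922.

1.922 Mn apfu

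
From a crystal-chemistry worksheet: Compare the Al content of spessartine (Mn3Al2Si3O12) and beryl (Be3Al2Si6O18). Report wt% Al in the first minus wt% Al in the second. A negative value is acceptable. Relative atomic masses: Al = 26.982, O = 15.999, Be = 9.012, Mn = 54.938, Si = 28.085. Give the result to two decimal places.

0.86 percentage points

Al in Mn3Al2Si3O12: molar mass 495.021 g/mol; 2×26.982 = 53.964 g → 10.90 wt%.
Al in Be3Al2Si6O18: molar mass 537.492 g/mol; 2×26.982 = 53.964 g → 10.04 wt%.
Difference = 10.90 − 10.04 = 0.86 percentage points.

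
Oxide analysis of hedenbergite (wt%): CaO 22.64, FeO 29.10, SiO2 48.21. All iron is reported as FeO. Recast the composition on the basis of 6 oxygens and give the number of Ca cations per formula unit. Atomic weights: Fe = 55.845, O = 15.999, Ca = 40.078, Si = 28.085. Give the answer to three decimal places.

22.64 wt% CaO ÷ 56.077 g/mol = 0.40373 mol, giving 0.40373 Ca and 0.40373 O.
29.10 wt% FeO ÷ 71.844 g/mol = 0.40504 mol, giving 0.40504 Fe and 0.40504 O.
48.21 wt% SiO2 ÷ 60.083 g/mol = 0.80239 mol, giving 0.80239 Si and 1.60478 O.
Oxygen sums to 2.41355; scaling by 6/2.41355 = 2.48596 puts the formula on 6 O.
Ca: 0.40373 × 2.48596 = 1.004 atoms per formula unit.

1.004 Ca apfu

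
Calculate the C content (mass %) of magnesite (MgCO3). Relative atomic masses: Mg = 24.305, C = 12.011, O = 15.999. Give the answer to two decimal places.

Molar mass of MgCO3: 1·24.305 + 1·12.011 + 3·15.999 = 84.313 g/mol.
Mass of C per formula unit: 1 × 12.011 = 12.011 g.
Weight fraction C = 12.011 / 84.313 = 0.1425.

14.25 mass %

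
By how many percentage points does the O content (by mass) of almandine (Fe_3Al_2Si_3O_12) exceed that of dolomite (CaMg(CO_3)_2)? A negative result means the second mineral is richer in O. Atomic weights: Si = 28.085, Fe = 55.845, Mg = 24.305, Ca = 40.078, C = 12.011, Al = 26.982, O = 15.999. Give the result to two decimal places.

M(Fe_3Al_2Si_3O_12) = 497.742 g/mol, so wt% O = 191.988/497.742 × 100 = 38.57%.
M(CaMg(CO_3)_2) = 184.399 g/mol, so wt% O = 95.994/184.399 × 100 = 52.06%.
38.57 − 52.06 = -13.49 pp.

-13.49 percentage points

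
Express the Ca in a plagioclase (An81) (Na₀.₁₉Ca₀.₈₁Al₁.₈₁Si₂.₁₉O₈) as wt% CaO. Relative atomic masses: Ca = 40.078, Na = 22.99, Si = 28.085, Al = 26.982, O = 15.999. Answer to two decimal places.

16.51 wt%

Molar mass of Na₀.₁₉Ca₀.₈₁Al₁.₈₁Si₂.₁₉O₈ = 0.19×22.99 + 0.81×40.078 + 1.81×26.982 + 2.19×28.085 + 8×15.999 = 275.167 g/mol.
Each formula unit contains 0.81 Ca, equivalent to 0.81/1 = 0.8100 mol CaO.
M(CaO) = 1×40.078 + 1×15.999 = 56.077 g/mol.
Mass of CaO per formula unit = 0.8100 × 56.077 = 45.422 g.
CaO wt% = 45.422 / 275.167 × 100 = 16.51%.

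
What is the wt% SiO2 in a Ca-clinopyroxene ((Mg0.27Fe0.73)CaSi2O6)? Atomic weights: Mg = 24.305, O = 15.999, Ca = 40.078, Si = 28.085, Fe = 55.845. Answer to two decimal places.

50.16 wt%

M((Mg0.27Fe0.73)CaSi2O6) = 239.571 g/mol; M(SiO2) = 60.083 g/mol.
Moles SiO2 per formula unit = 2 Si ÷ 1 = 2.0000.
SiO2 fraction = (2.0000 × 60.083) / 239.571 = 120.166/239.571 = 0.5016.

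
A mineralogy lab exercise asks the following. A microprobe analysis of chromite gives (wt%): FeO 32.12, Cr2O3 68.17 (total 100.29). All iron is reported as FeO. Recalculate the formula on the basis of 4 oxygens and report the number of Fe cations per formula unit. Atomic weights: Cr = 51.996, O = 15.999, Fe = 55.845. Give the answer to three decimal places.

0.998 Fe apfu

32.12 wt% FeO ÷ 71.844 g/mol = 0.44708 mol, giving 0.44708 Fe and 0.44708 O.
68.17 wt% Cr2O3 ÷ 151.989 g/mol = 0.44852 mol, giving 0.89704 Cr and 1.34556 O.
Oxygen sums to 1.79264; scaling by 4/1.79264 = 2.23135 puts the formula on 4 O.
Fe: 0.44708 × 2.23135 = 0.998 atoms per formula unit.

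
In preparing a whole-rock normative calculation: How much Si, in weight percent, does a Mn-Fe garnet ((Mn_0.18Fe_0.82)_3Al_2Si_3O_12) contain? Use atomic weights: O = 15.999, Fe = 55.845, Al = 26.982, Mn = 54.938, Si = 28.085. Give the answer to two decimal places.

16.94 weight percent

Molar mass of (Mn_0.18Fe_0.82)_3Al_2Si_3O_12: 0.54×54.938 + 2.46×55.845 + 2×26.982 + 3×28.085 + 12×15.999 = 497.252 g/mol.
Mass of Si per formula unit: 3 × 28.085 = 84.255 g.
Weight fraction Si = 84.255 / 497.252 = 0.1694.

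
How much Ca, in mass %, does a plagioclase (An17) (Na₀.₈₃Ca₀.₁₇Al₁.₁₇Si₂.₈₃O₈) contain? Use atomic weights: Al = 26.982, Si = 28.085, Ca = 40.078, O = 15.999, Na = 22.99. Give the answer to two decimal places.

Formula mass = 0.83×22.99 + 0.17×40.078 + 1.17×26.982 + 2.83×28.085 + 8×15.999 = 264.936 g/mol, of which 6.813 g is Ca.
So Ca makes up 6.813/264.936 = 0.0257 of the mass, i.e. 2.57%.

2.57 mass %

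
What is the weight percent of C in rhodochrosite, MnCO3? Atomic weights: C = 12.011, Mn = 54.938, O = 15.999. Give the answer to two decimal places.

Molar mass of MnCO3: 1*54.938 + 1*12.011 + 3*15.999 = 114.946 g/mol.
Mass of C per formula unit: 1 × 12.011 = 12.011 g.
Weight fraction C = 12.011 / 114.946 = 0.1045.

10.45 weight percent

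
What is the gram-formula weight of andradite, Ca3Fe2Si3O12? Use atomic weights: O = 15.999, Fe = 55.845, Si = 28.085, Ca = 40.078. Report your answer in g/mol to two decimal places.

508.17 g/mol

M = 3×40.078 + 2×55.845 + 3×28.085 + 12×15.999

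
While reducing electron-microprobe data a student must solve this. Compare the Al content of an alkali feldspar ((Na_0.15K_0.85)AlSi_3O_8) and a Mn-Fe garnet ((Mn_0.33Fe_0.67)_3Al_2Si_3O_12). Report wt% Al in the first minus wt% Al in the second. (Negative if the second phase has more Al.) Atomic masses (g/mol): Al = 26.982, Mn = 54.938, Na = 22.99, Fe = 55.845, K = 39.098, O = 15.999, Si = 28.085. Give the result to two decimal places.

-1.08 percentage points

Al in (Na_0.15K_0.85)AlSi_3O_8: molar mass 275.911 g/mol; 1×26.982 = 26.982 g → 9.78 wt%.
Al in (Mn_0.33Fe_0.67)_3Al_2Si_3O_12: molar mass 496.844 g/mol; 2×26.982 = 53.964 g → 10.86 wt%.
Difference = 9.78 − 10.86 = -1.08 percentage points.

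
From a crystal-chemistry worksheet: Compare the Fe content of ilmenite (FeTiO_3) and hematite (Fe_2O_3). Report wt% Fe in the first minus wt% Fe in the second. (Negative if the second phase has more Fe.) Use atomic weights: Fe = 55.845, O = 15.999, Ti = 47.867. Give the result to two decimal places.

Fe in FeTiO_3: molar mass 151.709 g/mol; 1×55.845 = 55.845 g → 36.81 wt%.
Fe in Fe_2O_3: molar mass 159.687 g/mol; 2×55.845 = 111.690 g → 69.94 wt%.
Difference = 36.81 − 69.94 = -33.13 percentage points.

-33.13 percentage points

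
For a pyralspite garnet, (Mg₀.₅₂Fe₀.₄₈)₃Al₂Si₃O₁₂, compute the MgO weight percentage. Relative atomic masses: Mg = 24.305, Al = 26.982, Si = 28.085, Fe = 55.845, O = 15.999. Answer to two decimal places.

14.02 wt%

Formula mass = 448.540 g/mol.
1.56 Mg → 1.5600 mol MgO per formula unit; M(MgO) = 40.304, so MgO mass = 62.874 g.
62.874/448.540 × 100 = 14.02 wt%.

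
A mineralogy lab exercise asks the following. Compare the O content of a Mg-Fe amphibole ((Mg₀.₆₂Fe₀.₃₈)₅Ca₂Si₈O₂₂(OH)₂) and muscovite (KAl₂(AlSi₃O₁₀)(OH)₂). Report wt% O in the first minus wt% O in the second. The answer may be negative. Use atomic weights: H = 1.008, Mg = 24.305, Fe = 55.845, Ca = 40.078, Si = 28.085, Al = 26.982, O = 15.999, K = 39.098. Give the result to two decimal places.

-4.18 percentage points

M((Mg₀.₆₂Fe₀.₃₈)₅Ca₂Si₈O₂₂(OH)₂) = 872.279 g/mol, so wt% O = 383.976/872.279 × 100 = 44.02%.
M(KAl₂(AlSi₃O₁₀)(OH)₂) = 398.303 g/mol, so wt% O = 191.988/398.303 × 100 = 48.20%.
44.02 − 48.20 = -4.18 pp.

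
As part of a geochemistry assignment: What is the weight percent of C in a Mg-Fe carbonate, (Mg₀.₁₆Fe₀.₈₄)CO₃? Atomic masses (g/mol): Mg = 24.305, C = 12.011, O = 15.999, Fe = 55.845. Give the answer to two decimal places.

10.84 wt%

Formula mass = 0.16*24.305 + 0.84*55.845 + 1*12.011 + 3*15.999 = 110.807 g/mol, of which 12.011 g is C.
So C makes up 12.011/110.807 = 0.1084 of the mass, i.e. 10.84%.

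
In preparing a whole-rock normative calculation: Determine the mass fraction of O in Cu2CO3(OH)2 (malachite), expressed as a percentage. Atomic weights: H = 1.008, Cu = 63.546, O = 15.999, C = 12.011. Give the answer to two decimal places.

36.18 mass %

Molar mass of Cu2CO3(OH)2: 2×63.546 + 1×12.011 + 5×15.999 + 2×1.008 = 221.114 g/mol.
Mass of O per formula unit: 5 × 15.999 = 79.995 g.
Weight fraction O = 79.995 / 221.114 = 0.3618.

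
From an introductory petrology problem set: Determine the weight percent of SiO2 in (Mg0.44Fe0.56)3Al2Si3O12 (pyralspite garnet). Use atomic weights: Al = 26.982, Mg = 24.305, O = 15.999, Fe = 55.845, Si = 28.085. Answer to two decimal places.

M((Mg0.44Fe0.56)3Al2Si3O12) = 456.109 g/mol; M(SiO2) = 60.083 g/mol.
Moles SiO2 per formula unit = 3 Si ÷ 1 = 3.0000.
SiO2 fraction = (3.0000 × 60.083) / 456.109 = 180.249/456.109 = 0.3952.

39.52 wt%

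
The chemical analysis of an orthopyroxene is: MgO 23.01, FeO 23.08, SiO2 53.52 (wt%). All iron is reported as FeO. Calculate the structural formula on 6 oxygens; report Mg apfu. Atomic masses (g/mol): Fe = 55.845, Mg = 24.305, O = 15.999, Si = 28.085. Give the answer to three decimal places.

1.281 Mg apfu

23.01 wt% MgO ÷ 40.304 g/mol = 0.57091 mol, giving 0.57091 Mg and 0.57091 O.
23.08 wt% FeO ÷ 71.844 g/mol = 0.32125 mol, giving 0.32125 Fe and 0.32125 O.
53.52 wt% SiO2 ÷ 60.083 g/mol = 0.89077 mol, giving 0.89077 Si and 1.78154 O.
Oxygen sums to 2.67370; scaling by 6/2.67370 = 2.24408 puts the formula on 6 O.
Mg: 0.57091 × 2.24408 = 1.281 atoms per formula unit.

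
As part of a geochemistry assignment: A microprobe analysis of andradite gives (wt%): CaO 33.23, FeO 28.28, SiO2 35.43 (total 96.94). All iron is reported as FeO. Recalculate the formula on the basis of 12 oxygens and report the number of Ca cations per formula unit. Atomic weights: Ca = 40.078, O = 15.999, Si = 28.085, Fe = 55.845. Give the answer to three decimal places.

CaO (M=56.077): mol = 0.59258; Ca = 0.59258, O = 0.59258.
FeO (M=71.844): mol = 0.39363; Fe = 0.39363, O = 0.39363.
SiO2 (M=60.083): mol = 0.58968; Si = 0.58968, O = 1.17936.
ΣO = 2.16557; factor = 12/ΣO = 5.54127.
Ca apfu = 0.59258 × 5.54127 = 3.284.

3.284 Ca apfu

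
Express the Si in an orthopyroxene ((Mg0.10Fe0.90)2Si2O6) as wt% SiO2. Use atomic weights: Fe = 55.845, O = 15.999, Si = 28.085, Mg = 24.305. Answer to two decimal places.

M((Mg0.10Fe0.90)2Si2O6) = 257.546 g/mol; M(SiO2) = 60.083 g/mol.
Moles SiO2 per formula unit = 2 Si ÷ 1 = 2.0000.
SiO2 fraction = (2.0000 × 60.083) / 257.546 = 120.166/257.546 = 0.4666.

46.66 wt%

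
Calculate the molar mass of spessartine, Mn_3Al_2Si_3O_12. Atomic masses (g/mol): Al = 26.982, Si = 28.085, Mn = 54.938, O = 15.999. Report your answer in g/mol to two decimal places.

495.02 g/mol

Mn: 3 × 54.938 = 164.8140
Al: 2 × 26.982 = 53.9640
Si: 3 × 28.085 = 84.2550
O: 12 × 15.999 = 191.9880
Summing the contributions gives the formula mass.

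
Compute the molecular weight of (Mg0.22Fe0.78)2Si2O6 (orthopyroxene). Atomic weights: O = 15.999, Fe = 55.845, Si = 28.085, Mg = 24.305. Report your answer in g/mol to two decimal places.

The formula mass is the sum 0.44*24.305 + 1.56*55.845 + 2*28.085 + 6*15.999.

249.98 g/mol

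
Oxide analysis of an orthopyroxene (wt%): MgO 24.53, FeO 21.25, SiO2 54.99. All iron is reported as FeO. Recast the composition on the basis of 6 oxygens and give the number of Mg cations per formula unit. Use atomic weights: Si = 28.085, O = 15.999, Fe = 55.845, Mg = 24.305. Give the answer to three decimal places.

MgO (M=40.304): mol = 0.60862; Mg = 0.60862, O = 0.60862.
FeO (M=71.844): mol = 0.29578; Fe = 0.29578, O = 0.29578.
SiO2 (M=60.083): mol = 0.91523; Si = 0.91523, O = 1.83046.
ΣO = 2.73486; factor = 6/ΣO = 2.19390.
Mg apfu = 0.60862 × 2.19390 = 1.335.

1.335 Mg apfu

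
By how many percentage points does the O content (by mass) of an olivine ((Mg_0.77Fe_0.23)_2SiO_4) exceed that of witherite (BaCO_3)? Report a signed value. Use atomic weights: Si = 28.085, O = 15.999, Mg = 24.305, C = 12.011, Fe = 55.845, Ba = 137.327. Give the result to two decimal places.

16.91 percentage points

M((Mg_0.77Fe_0.23)_2SiO_4) = 155.199 g/mol, so wt% O = 63.996/155.199 × 100 = 41.23%.
M(BaCO_3) = 197.335 g/mol, so wt% O = 47.997/197.335 × 100 = 24.32%.
41.23 − 24.32 = 16.91 pp.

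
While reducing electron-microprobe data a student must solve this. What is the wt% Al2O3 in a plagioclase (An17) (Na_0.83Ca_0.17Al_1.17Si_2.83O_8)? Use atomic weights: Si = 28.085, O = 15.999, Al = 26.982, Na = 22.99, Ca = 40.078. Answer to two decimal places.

Formula mass = 264.936 g/mol.
1.17 Al → 0.5850 mol Al2O3 per formula unit; M(Al2O3) = 101.961, so Al2O3 mass = 59.647 g.
59.647/264.936 × 100 = 22.51 wt%.

22.51 wt%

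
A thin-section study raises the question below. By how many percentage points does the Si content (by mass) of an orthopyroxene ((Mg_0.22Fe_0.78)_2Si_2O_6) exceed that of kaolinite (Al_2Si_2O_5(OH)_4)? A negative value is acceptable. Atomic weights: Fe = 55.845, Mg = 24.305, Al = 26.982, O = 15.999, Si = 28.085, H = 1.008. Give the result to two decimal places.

0.71 percentage points

Si in (Mg_0.22Fe_0.78)_2Si_2O_6: molar mass 249.976 g/mol; 2×28.085 = 56.170 g → 22.47 wt%.
Si in Al_2Si_2O_5(OH)_4: molar mass 258.157 g/mol; 2×28.085 = 56.170 g → 21.76 wt%.
Difference = 22.47 − 21.76 = 0.71 percentage points.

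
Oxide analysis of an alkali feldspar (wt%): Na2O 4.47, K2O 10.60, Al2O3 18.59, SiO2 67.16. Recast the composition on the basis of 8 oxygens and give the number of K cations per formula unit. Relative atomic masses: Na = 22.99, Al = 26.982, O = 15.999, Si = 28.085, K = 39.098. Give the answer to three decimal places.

4.47 wt% Na2O ÷ 61.979 g/mol = 0.07212 mol, giving 0.14424 Na and 0.07212 O.
10.60 wt% K2O ÷ 94.195 g/mol = 0.11253 mol, giving 0.22506 K and 0.11253 O.
18.59 wt% Al2O3 ÷ 101.961 g/mol = 0.18232 mol, giving 0.36464 Al and 0.54696 O.
67.16 wt% SiO2 ÷ 60.083 g/mol = 1.11779 mol, giving 1.11779 Si and 2.23558 O.
Oxygen sums to 2.96719; scaling by 8/2.96719 = 2.69615 puts the formula on 8 O.
K: 0.22506 × 2.69615 = 0.607 atoms per formula unit.

0.607 K apfu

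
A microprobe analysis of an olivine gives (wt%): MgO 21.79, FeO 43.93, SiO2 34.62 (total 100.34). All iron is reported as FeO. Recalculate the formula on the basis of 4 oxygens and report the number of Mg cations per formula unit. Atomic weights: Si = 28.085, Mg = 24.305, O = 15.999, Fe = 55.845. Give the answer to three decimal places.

0.938 Mg apfu

21.79 wt% MgO ÷ 40.304 g/mol = 0.54064 mol, giving 0.54064 Mg and 0.54064 O.
43.93 wt% FeO ÷ 71.844 g/mol = 0.61146 mol, giving 0.61146 Fe and 0.61146 O.
34.62 wt% SiO2 ÷ 60.083 g/mol = 0.57620 mol, giving 0.57620 Si and 1.15240 O.
Oxygen sums to 2.30450; scaling by 4/2.30450 = 1.73573 puts the formula on 4 O.
Mg: 0.54064 × 1.73573 = 0.938 atoms per formula unit.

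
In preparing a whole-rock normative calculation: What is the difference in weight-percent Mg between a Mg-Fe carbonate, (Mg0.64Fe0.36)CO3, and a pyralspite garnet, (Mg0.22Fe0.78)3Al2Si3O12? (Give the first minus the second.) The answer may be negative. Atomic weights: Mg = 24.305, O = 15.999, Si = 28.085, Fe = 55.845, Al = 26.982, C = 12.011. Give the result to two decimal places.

Mg in (Mg0.64Fe0.36)CO3: molar mass 95.667 g/mol; 0.64×24.305 = 15.555 g → 16.26 wt%.
Mg in (Mg0.22Fe0.78)3Al2Si3O12: molar mass 476.926 g/mol; 0.66×24.305 = 16.041 g → 3.36 wt%.
Difference = 16.26 − 3.36 = 12.90 percentage points.

12.90 percentage points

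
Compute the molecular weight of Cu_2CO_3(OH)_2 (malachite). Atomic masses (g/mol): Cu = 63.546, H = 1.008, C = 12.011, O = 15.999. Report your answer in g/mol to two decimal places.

Cu: 2 × 63.546 = 127.0920
C: 1 × 12.011 = 12.0110
O: 5 × 15.999 = 79.9950
H: 2 × 1.008 = 2.0160
Summing the contributions gives the formula mass.

221.11 g/mol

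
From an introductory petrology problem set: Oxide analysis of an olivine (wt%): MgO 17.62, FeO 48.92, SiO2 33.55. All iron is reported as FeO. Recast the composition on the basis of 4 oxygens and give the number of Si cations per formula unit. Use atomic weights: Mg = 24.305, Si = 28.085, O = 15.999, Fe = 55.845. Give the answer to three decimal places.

17.62 wt% MgO ÷ 40.304 g/mol = 0.43718 mol, giving 0.43718 Mg and 0.43718 O.
48.92 wt% FeO ÷ 71.844 g/mol = 0.68092 mol, giving 0.68092 Fe and 0.68092 O.
33.55 wt% SiO2 ÷ 60.083 g/mol = 0.55839 mol, giving 0.55839 Si and 1.11678 O.
Oxygen sums to 2.23488; scaling by 4/2.23488 = 1.78981 puts the formula on 4 O.
Si: 0.55839 × 1.78981 = 0.999 atoms per formula unit.

0.999 Si apfu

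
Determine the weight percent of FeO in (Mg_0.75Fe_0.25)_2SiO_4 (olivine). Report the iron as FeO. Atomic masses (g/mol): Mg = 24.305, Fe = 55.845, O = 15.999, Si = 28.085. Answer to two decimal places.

Formula mass = 156.461 g/mol.
0.50 Fe → 0.5000 mol FeO per formula unit; M(FeO) = 71.844, so FeO mass = 35.922 g.
35.922/156.461 × 100 = 22.96 wt%.

22.96 wt%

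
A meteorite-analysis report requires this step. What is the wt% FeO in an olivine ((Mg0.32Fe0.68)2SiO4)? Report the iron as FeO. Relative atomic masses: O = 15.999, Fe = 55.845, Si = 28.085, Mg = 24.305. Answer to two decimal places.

M((Mg0.32Fe0.68)2SiO4) = 183.585 g/mol; M(FeO) = 71.844 g/mol.
Moles FeO per formula unit = 1.36 Fe ÷ 1 = 1.3600.
FeO fraction = (1.3600 × 71.844) / 183.585 = 97.708/183.585 = 0.5322.

53.22 wt%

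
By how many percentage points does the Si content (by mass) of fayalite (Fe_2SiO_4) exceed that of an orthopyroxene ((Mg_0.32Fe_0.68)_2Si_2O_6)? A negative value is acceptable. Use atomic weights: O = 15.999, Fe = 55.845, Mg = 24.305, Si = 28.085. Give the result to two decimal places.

First mineral: 28.085 g Si in 203.771 g formula = 13.78 wt% Si.
Second mineral: 56.170 g Si in 243.668 g formula = 23.05 wt% Si.
13.78% − 23.05% gives a difference of -9.27 percentage points.

-9.27 percentage points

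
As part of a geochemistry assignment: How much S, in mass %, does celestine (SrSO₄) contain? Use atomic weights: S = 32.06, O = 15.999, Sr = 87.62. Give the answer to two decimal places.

Formula mass = 1*87.62 + 1*32.06 + 4*15.999 = 183.676 g/mol, of which 32.060 g is S.
So S makes up 32.060/183.676 = 0.1745 of the mass, i.e. 17.45%.

17.45 mass %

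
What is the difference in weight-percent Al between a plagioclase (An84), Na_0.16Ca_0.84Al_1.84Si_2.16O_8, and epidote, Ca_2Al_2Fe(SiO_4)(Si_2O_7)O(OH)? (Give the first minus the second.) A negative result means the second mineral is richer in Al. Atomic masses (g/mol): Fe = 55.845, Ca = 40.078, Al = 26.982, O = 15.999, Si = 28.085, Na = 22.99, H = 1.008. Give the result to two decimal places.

Al in Na_0.16Ca_0.84Al_1.84Si_2.16O_8: molar mass 275.646 g/mol; 1.84×26.982 = 49.647 g → 18.01 wt%.
Al in Ca_2Al_2Fe(SiO_4)(Si_2O_7)O(OH): molar mass 483.215 g/mol; 2×26.982 = 53.964 g → 11.17 wt%.
Difference = 18.01 − 11.17 = 6.84 percentage points.

6.84 percentage points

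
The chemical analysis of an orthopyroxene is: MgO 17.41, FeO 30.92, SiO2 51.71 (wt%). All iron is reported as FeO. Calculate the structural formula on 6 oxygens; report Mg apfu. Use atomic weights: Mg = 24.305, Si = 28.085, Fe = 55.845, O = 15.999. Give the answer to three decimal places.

17.41 wt% MgO ÷ 40.304 g/mol = 0.43197 mol, giving 0.43197 Mg and 0.43197 O.
30.92 wt% FeO ÷ 71.844 g/mol = 0.43038 mol, giving 0.43038 Fe and 0.43038 O.
51.71 wt% SiO2 ÷ 60.083 g/mol = 0.86064 mol, giving 0.86064 Si and 1.72128 O.
Oxygen sums to 2.58363; scaling by 6/2.58363 = 2.32231 puts the formula on 6 O.
Mg: 0.43197 × 2.32231 = 1.003 atoms per formula unit.

1.003 Mg apfu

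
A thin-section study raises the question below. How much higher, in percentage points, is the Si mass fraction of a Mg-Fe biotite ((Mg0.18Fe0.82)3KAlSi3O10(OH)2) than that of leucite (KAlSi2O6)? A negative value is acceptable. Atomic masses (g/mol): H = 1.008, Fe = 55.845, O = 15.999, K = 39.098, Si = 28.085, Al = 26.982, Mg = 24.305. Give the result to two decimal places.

M((Mg0.18Fe0.82)3KAlSi3O10(OH)2) = 494.842 g/mol, so wt% Si = 84.255/494.842 × 100 = 17.03%.
M(KAlSi2O6) = 218.244 g/mol, so wt% Si = 56.170/218.244 × 100 = 25.74%.
17.03 − 25.74 = -8.71 pp.

-8.71 percentage points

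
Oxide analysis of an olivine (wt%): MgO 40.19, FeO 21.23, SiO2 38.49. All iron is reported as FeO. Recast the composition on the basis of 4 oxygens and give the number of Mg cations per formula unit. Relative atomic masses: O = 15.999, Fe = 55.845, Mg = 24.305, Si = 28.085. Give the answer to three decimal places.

MgO (M=40.304): mol = 0.99717; Mg = 0.99717, O = 0.99717.
FeO (M=71.844): mol = 0.29550; Fe = 0.29550, O = 0.29550.
SiO2 (M=60.083): mol = 0.64061; Si = 0.64061, O = 1.28122.
ΣO = 2.57389; factor = 4/ΣO = 1.55407.
Mg apfu = 0.99717 × 1.55407 = 1.550.

1.550 Mg apfu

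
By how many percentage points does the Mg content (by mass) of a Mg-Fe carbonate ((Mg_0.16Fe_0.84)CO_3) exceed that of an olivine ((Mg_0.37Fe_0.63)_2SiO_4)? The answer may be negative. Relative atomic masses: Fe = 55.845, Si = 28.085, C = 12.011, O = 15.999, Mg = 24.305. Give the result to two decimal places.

-6.46 percentage points

Mg in (Mg_0.16Fe_0.84)CO_3: molar mass 110.807 g/mol; 0.16×24.305 = 3.889 g → 3.51 wt%.
Mg in (Mg_0.37Fe_0.63)_2SiO_4: molar mass 180.431 g/mol; 0.74×24.305 = 17.986 g → 9.97 wt%.
Difference = 3.51 − 9.97 = -6.46 percentage points.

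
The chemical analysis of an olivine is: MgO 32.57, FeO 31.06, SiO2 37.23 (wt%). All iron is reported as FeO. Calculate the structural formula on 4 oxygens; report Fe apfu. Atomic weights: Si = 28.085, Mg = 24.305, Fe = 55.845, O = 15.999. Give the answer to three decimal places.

MgO (M=40.304): mol = 0.80811; Mg = 0.80811, O = 0.80811.
FeO (M=71.844): mol = 0.43233; Fe = 0.43233, O = 0.43233.
SiO2 (M=60.083): mol = 0.61964; Si = 0.61964, O = 1.23928.
ΣO = 2.47972; factor = 4/ΣO = 1.61309.
Fe apfu = 0.43233 × 1.61309 = 0.697.

0.697 Fe apfu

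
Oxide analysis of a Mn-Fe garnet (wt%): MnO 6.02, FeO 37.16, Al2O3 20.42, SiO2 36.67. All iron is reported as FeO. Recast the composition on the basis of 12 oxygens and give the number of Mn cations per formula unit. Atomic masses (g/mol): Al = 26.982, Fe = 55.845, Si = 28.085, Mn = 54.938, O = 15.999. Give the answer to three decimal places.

6.02 wt% MnO ÷ 70.937 g/mol = 0.08486 mol, giving 0.08486 Mn and 0.08486 O.
37.16 wt% FeO ÷ 71.844 g/mol = 0.51723 mol, giving 0.51723 Fe and 0.51723 O.
20.42 wt% Al2O3 ÷ 101.961 g/mol = 0.20027 mol, giving 0.40054 Al and 0.60081 O.
36.67 wt% SiO2 ÷ 60.083 g/mol = 0.61032 mol, giving 0.61032 Si and 1.22064 O.
Oxygen sums to 2.42354; scaling by 12/2.42354 = 4.95143 puts the formula on 12 O.
Mn: 0.08486 × 4.95143 = 0.420 atoms per formula unit.

0.420 Mn apfu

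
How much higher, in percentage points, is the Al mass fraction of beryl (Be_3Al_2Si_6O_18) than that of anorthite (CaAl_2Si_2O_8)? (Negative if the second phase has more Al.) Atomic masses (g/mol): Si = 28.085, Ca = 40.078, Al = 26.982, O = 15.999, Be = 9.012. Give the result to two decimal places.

-9.36 percentage points

M(Be_3Al_2Si_6O_18) = 537.492 g/mol, so wt% Al = 53.964/537.492 × 100 = 10.04%.
M(CaAl_2Si_2O_8) = 278.204 g/mol, so wt% Al = 53.964/278.204 × 100 = 19.40%.
10.04 − 19.40 = -9.36 pp.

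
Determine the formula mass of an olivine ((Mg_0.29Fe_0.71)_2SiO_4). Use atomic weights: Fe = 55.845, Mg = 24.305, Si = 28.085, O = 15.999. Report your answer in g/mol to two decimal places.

The formula mass is the sum 0.58·24.305 + 1.42·55.845 + 1·28.085 + 4·15.999.

185.48 g/mol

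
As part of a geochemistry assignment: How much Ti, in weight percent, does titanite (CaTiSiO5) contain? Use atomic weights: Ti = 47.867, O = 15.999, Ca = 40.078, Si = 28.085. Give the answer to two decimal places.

Formula mass = 1×40.078 + 1×47.867 + 1×28.085 + 5×15.999 = 196.025 g/mol, of which 47.867 g is Ti.
So Ti makes up 47.867/196.025 = 0.2442 of the mass, i.e. 24.42%.

24.42 weight percent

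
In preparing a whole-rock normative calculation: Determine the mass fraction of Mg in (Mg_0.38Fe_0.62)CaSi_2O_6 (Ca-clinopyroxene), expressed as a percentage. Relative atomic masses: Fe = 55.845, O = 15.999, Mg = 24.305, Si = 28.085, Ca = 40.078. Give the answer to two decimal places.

3.91 wt%

Molar mass of (Mg_0.38Fe_0.62)CaSi_2O_6: 0.38·24.305 + 0.62·55.845 + 1·40.078 + 2·28.085 + 6·15.999 = 236.102 g/mol.
Mass of Mg per formula unit: 0.38 × 24.305 = 9.236 g.
Weight fraction Mg = 9.236 / 236.102 = 0.0391.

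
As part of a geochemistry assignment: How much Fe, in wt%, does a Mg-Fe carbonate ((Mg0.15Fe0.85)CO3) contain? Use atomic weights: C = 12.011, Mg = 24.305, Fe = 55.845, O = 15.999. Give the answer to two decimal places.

Formula mass = 0.15×24.305 + 0.85×55.845 + 1×12.011 + 3×15.999 = 111.122 g/mol, of which 47.468 g is Fe.
So Fe makes up 47.468/111.122 = 0.4272 of the mass, i.e. 42.72%.

42.72 wt%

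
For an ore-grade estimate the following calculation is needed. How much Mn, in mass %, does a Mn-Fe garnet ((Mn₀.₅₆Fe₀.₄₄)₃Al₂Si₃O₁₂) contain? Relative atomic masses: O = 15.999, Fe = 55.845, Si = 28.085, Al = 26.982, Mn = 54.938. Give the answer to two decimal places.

18.60 mass %

Formula mass = 1.68*54.938 + 1.32*55.845 + 2*26.982 + 3*28.085 + 12*15.999 = 496.218 g/mol, of which 92.296 g is Mn.
So Mn makes up 92.296/496.218 = 0.1860 of the mass, i.e. 18.60%.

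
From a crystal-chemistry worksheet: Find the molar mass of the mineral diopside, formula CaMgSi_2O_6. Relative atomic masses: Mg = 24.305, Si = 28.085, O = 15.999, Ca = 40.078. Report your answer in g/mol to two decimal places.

Ca: 1 × 40.078 = 40.0780
Mg: 1 × 24.305 = 24.3050
Si: 2 × 28.085 = 56.1700
O: 6 × 15.999 = 95.9940
Summing the contributions gives the formula mass.

216.55 g/mol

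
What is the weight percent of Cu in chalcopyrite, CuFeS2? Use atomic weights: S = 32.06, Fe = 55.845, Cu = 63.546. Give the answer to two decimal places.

M(CuFeS2) = 183.511 g/mol.
Cu contributes 1 × 63.546 = 63.546 g per mole.
63.546/183.511 = 0.3463 → 34.63%.

34.63 weight percent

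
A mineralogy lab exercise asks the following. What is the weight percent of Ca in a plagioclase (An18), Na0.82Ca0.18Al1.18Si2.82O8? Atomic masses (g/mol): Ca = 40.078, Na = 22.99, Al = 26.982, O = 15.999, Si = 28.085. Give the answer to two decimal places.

2.72 mass %

Formula mass = 0.82*22.99 + 0.18*40.078 + 1.18*26.982 + 2.82*28.085 + 8*15.999 = 265.096 g/mol, of which 7.214 g is Ca.
So Ca makes up 7.214/265.096 = 0.0272 of the mass, i.e. 2.72%.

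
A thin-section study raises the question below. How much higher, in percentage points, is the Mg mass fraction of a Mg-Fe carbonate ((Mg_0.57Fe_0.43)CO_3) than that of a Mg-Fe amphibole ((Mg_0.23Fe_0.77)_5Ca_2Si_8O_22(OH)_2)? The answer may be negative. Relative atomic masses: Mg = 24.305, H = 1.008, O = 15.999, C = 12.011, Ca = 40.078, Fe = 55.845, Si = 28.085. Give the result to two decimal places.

11.16 percentage points

Mg in (Mg_0.57Fe_0.43)CO_3: molar mass 97.875 g/mol; 0.57×24.305 = 13.854 g → 14.15 wt%.
Mg in (Mg_0.23Fe_0.77)_5Ca_2Si_8O_22(OH)_2: molar mass 933.782 g/mol; 1.15×24.305 = 27.951 g → 2.99 wt%.
Difference = 14.15 − 2.99 = 11.16 percentage points.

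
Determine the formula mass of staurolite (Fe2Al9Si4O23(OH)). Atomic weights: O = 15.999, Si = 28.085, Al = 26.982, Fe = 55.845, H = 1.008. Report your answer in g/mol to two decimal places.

851.85 g/mol

M = 2·55.845 + 9·26.982 + 4·28.085 + 24·15.999 + 1·1.008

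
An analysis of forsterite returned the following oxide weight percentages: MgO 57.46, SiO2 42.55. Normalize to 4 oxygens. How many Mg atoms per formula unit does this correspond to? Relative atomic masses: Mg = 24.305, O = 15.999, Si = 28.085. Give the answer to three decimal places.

57.46 wt% MgO ÷ 40.304 g/mol = 1.42566 mol, giving 1.42566 Mg and 1.42566 O.
42.55 wt% SiO2 ÷ 60.083 g/mol = 0.70819 mol, giving 0.70819 Si and 1.41638 O.
Oxygen sums to 2.84204; scaling by 4/2.84204 = 1.40744 puts the formula on 4 O.
Mg: 1.42566 × 1.40744 = 2.007 atoms per formula unit.

2.007 Mg apfu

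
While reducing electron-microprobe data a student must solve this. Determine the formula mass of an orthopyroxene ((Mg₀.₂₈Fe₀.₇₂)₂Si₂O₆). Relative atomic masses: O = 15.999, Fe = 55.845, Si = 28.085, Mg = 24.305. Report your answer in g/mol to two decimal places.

246.19 g/mol

Mg: 0.56 × 24.305 = 13.6108
Fe: 1.44 × 55.845 = 80.4168
Si: 2 × 28.085 = 56.1700
O: 6 × 15.999 = 95.9940
Summing the contributions gives the formula mass.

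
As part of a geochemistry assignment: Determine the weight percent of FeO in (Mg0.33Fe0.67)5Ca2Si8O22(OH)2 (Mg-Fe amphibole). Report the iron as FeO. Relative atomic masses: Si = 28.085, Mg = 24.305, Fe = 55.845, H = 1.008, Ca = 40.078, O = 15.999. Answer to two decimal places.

Formula mass = 918.012 g/mol.
3.35 Fe → 3.3500 mol FeO per formula unit; M(FeO) = 71.844, so FeO mass = 240.677 g.
240.677/918.012 × 100 = 26.22 wt%.

26.22 wt%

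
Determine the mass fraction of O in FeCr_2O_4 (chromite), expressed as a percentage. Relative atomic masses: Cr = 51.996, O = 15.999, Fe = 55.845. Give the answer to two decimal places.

28.59 mass %

Molar mass of FeCr_2O_4: 1*55.845 + 2*51.996 + 4*15.999 = 223.833 g/mol.
Mass of O per formula unit: 4 × 15.999 = 63.996 g.
Weight fraction O = 63.996 / 223.833 = 0.2859.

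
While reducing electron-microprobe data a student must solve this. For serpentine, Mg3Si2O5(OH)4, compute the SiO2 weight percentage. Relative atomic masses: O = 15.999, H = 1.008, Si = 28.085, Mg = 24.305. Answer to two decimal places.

Formula mass = 277.108 g/mol.
2 Si → 2.0000 mol SiO2 per formula unit; M(SiO2) = 60.083, so SiO2 mass = 120.166 g.
120.166/277.108 × 100 = 43.36 wt%.

43.36 wt%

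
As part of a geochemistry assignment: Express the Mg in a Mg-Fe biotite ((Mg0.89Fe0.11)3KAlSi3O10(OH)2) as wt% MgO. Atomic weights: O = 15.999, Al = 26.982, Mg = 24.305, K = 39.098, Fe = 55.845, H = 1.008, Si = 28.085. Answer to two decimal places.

25.16 wt%

M((Mg0.89Fe0.11)3KAlSi3O10(OH)2) = 427.662 g/mol; M(MgO) = 40.304 g/mol.
Moles MgO per formula unit = 2.67 Mg ÷ 1 = 2.6700.
MgO fraction = (2.6700 × 40.304) / 427.662 = 107.612/427.662 = 0.2516.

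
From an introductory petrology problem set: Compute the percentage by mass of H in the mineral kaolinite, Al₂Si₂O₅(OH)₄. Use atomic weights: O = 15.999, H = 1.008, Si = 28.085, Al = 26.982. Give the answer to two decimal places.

Formula mass = 2*26.982 + 2*28.085 + 9*15.999 + 4*1.008 = 258.157 g/mol, of which 4.032 g is H.
So H makes up 4.032/258.157 = 0.0156 of the mass, i.e. 1.56%.

1.56 wt%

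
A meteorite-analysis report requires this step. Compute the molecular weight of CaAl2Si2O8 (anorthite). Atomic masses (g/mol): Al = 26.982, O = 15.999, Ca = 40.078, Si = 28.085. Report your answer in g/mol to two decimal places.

278.20 g/mol

The formula mass is the sum 1*40.078 + 2*26.982 + 2*28.085 + 8*15.999.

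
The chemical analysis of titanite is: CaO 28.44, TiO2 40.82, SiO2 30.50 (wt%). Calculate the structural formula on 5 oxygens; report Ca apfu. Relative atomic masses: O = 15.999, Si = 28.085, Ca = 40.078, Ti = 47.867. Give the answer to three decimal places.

CaO (M=56.077): mol = 0.50716; Ca = 0.50716, O = 0.50716.
TiO2 (M=79.865): mol = 0.51111; Ti = 0.51111, O = 1.02222.
SiO2 (M=60.083): mol = 0.50763; Si = 0.50763, O = 1.01526.
ΣO = 2.54464; factor = 5/ΣO = 1.96491.
Ca apfu = 0.50716 × 1.96491 = 0.997.

0.997 Ca apfu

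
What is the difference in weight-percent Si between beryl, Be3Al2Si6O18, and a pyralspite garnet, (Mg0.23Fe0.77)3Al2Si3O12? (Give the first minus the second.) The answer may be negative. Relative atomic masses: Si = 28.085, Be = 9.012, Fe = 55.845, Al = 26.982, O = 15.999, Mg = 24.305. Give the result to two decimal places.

13.65 percentage points

First mineral: 168.510 g Si in 537.492 g formula = 31.35 wt% Si.
Second mineral: 84.255 g Si in 475.979 g formula = 17.70 wt% Si.
31.35% − 17.70% gives a difference of 13.65 percentage points.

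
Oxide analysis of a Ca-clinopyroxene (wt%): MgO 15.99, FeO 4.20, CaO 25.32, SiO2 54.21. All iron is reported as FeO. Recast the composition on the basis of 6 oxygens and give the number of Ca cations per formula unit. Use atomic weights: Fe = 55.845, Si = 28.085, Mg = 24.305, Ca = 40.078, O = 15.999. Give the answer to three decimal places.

15.99 wt% MgO ÷ 40.304 g/mol = 0.39673 mol, giving 0.39673 Mg and 0.39673 O.
4.20 wt% FeO ÷ 71.844 g/mol = 0.05846 mol, giving 0.05846 Fe and 0.05846 O.
25.32 wt% CaO ÷ 56.077 g/mol = 0.45152 mol, giving 0.45152 Ca and 0.45152 O.
54.21 wt% SiO2 ÷ 60.083 g/mol = 0.90225 mol, giving 0.90225 Si and 1.80450 O.
Oxygen sums to 2.71121; scaling by 6/2.71121 = 2.21303 puts the formula on 6 O.
Ca: 0.45152 × 2.21303 = 0.999 atoms per formula unit.

0.999 Ca apfu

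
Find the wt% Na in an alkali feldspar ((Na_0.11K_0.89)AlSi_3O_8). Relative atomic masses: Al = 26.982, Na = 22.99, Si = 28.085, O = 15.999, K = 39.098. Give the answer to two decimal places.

0.91 weight percent

Molar mass of (Na_0.11K_0.89)AlSi_3O_8: 0.11×22.99 + 0.89×39.098 + 1×26.982 + 3×28.085 + 8×15.999 = 276.555 g/mol.
Mass of Na per formula unit: 0.11 × 22.99 = 2.529 g.
Weight fraction Na = 2.529 / 276.555 = 0.0091.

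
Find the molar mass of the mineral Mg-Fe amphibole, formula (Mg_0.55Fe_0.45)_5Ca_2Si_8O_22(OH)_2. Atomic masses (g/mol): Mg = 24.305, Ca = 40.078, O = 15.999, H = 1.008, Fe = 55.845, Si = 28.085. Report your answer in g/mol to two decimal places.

The formula mass is the sum 2.75×24.305 + 2.25×55.845 + 2×40.078 + 8×28.085 + 24×15.999 + 2×1.008.

883.32 g/mol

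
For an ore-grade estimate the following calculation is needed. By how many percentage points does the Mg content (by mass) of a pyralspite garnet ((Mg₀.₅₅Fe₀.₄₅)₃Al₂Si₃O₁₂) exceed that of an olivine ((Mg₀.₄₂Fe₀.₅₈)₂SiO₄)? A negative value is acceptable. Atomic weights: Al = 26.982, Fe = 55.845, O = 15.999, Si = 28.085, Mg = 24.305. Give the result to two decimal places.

-2.52 percentage points

Mg in (Mg₀.₅₅Fe₀.₄₅)₃Al₂Si₃O₁₂: molar mass 445.701 g/mol; 1.65×24.305 = 40.103 g → 9.00 wt%.
Mg in (Mg₀.₄₂Fe₀.₅₈)₂SiO₄: molar mass 177.277 g/mol; 0.84×24.305 = 20.416 g → 11.52 wt%.
Difference = 9.00 − 11.52 = -2.52 percentage points.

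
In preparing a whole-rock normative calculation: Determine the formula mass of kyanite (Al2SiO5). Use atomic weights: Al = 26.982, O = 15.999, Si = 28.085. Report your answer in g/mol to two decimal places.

The formula mass is the sum 2(26.982) + 1(28.085) + 5(15.999).

162.04 g/mol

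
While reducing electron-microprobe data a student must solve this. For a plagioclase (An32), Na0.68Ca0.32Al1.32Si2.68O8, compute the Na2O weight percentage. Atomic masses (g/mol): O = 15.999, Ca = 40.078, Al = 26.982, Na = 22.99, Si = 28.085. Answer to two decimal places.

7.88 wt%

Molar mass of Na0.68Ca0.32Al1.32Si2.68O8 = 0.68×22.99 + 0.32×40.078 + 1.32×26.982 + 2.68×28.085 + 8×15.999 = 267.334 g/mol.
Each formula unit contains 0.68 Na, equivalent to 0.68/2 = 0.3400 mol Na2O.
M(Na2O) = 2×22.99 + 1×15.999 = 61.979 g/mol.
Mass of Na2O per formula unit = 0.3400 × 61.979 = 21.073 g.
Na2O wt% = 21.073 / 267.334 × 100 = 7.88%.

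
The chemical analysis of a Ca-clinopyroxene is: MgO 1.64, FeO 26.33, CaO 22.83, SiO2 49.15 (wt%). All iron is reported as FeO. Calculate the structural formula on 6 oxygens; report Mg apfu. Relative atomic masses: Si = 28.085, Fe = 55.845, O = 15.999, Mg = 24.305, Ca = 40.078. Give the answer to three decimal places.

0.100 Mg apfu

MgO: 1.64/40.304 = 0.04069 mol → 0.04069 mol Mg, 0.04069 mol O.
FeO: 26.33/71.844 = 0.36649 mol → 0.36649 mol Fe, 0.36649 mol O.
CaO: 22.83/56.077 = 0.40712 mol → 0.40712 mol Ca, 0.40712 mol O.
SiO2: 49.15/60.083 = 0.81804 mol → 0.81804 mol Si, 1.63608 mol O.
Total oxygen = 2.45038 mol. Normalization factor = 6/2.45038 = 2.44860.
Mg per 6 O = 0.04069 × 2.44860 = 0.100.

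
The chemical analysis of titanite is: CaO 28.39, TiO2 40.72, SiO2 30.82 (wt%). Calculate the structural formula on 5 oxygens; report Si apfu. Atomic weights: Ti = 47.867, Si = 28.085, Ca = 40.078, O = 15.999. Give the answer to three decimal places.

CaO: 28.39/56.077 = 0.50627 mol → 0.50627 mol Ca, 0.50627 mol O.
TiO2: 40.72/79.865 = 0.50986 mol → 0.50986 mol Ti, 1.01972 mol O.
SiO2: 30.82/60.083 = 0.51296 mol → 0.51296 mol Si, 1.02592 mol O.
Total oxygen = 2.55191 mol. Normalization factor = 5/2.55191 = 1.95932.
Si per 5 O = 0.51296 × 1.95932 = 1.005.

1.005 Si apfu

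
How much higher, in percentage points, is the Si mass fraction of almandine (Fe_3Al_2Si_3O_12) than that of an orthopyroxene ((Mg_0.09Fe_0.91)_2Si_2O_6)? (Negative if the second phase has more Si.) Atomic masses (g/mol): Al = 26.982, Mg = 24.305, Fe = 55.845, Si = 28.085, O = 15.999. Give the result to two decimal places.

-4.83 percentage points

First mineral: 84.255 g Si in 497.742 g formula = 16.93 wt% Si.
Second mineral: 56.170 g Si in 258.177 g formula = 21.76 wt% Si.
16.93% − 21.76% gives a difference of -4.83 percentage points.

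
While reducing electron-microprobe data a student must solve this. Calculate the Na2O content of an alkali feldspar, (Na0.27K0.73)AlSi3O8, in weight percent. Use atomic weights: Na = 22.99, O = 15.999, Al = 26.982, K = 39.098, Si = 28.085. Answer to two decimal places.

3.05 wt%

M((Na0.27K0.73)AlSi3O8) = 273.978 g/mol; M(Na2O) = 61.979 g/mol.
Moles Na2O per formula unit = 0.27 Na ÷ 2 = 0.1350.
Na2O fraction = (0.1350 × 61.979) / 273.978 = 8.367/273.978 = 0.0305.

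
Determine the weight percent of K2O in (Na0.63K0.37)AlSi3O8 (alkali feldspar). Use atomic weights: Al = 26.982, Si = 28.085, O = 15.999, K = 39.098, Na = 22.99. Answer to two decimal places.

6.50 wt%

Formula mass = 268.179 g/mol.
0.37 K → 0.1850 mol K2O per formula unit; M(K2O) = 94.195, so K2O mass = 17.426 g.
17.426/268.179 × 100 = 6.50 wt%.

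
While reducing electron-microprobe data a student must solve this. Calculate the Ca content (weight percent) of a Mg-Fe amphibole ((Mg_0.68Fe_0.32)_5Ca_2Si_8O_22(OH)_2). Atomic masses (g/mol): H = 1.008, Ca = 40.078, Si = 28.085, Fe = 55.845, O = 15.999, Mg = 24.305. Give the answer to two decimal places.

M((Mg_0.68Fe_0.32)_5Ca_2Si_8O_22(OH)_2) = 862.817 g/mol.
Ca contributes 2 × 40.078 = 80.156 g per mole.
80.156/862.817 = 0.0929 → 9.29%.

9.29 weight percent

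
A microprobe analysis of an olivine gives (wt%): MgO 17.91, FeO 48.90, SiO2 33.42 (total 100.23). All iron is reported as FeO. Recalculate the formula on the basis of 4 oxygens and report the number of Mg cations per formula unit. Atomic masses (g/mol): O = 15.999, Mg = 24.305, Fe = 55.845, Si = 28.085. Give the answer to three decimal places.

MgO: 17.91/40.304 = 0.44437 mol → 0.44437 mol Mg, 0.44437 mol O.
FeO: 48.90/71.844 = 0.68064 mol → 0.68064 mol Fe, 0.68064 mol O.
SiO2: 33.42/60.083 = 0.55623 mol → 0.55623 mol Si, 1.11246 mol O.
Total oxygen = 2.23747 mol. Normalization factor = 4/2.23747 = 1.78773.
Mg per 4 O = 0.44437 × 1.78773 = 0.794.

0.794 Mg apfu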